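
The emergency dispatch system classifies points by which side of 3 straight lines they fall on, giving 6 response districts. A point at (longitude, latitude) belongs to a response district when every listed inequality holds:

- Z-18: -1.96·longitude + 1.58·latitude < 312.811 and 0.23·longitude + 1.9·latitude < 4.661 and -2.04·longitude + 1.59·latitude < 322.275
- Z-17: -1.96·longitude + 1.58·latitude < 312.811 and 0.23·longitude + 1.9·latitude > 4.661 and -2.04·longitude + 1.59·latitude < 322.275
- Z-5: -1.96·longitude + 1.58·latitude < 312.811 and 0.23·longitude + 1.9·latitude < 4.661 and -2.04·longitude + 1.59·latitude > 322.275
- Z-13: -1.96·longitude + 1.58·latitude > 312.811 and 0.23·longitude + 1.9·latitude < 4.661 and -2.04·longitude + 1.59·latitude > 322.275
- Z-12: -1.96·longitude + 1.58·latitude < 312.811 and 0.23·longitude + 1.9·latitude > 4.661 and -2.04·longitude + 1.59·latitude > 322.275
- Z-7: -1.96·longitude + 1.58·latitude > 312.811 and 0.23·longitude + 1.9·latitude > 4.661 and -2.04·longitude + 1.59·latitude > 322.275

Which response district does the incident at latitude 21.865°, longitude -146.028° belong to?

-1.96·-146.028 + 1.58·21.865 = 320.762, which is > 312.811
0.23·-146.028 + 1.9·21.865 = 7.957, which is > 4.661
-2.04·-146.028 + 1.59·21.865 = 332.662, which is > 322.275
This sign pattern matches Z-7.

Z-7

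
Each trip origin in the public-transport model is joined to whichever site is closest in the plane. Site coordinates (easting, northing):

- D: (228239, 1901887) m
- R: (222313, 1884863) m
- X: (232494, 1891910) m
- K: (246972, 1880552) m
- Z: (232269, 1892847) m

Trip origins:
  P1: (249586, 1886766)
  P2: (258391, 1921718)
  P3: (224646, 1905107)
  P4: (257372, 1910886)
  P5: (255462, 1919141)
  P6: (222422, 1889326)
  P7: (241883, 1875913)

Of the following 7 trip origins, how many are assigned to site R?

1

P1 → K
P2 → D
P3 → D
P4 → D
P5 → D
P6 → R
P7 → K
1 of the 7 goes to R.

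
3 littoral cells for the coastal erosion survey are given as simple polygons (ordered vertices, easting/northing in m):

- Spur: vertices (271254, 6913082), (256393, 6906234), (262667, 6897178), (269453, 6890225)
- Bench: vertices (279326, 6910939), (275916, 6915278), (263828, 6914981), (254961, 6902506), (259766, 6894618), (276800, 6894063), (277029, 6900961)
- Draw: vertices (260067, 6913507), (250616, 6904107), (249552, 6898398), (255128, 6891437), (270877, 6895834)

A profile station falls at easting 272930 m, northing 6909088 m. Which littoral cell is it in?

Cast a ray rightward from (272930, 6909088). For each polygon, the edges (by vertex number in listed order) whose endpoints lie on opposite sides of northing = 6909088, where each meets that height, and whether that is right or left of the point:
Spur: 1–2 at easting≈262586.5 (left), 4–1 at easting≈270939.3 (left) → 0 crossings.
Bench: 3–4 at easting≈259639.4 (left), 7–1 at easting≈278899.9 (right) → 1 crossing.
Draw: 1–2 at easting≈255624.0 (left), 5–1 at easting≈262770.0 (left) → 0 crossings.
Only Bench has an odd count, so the point is inside Bench.

Bench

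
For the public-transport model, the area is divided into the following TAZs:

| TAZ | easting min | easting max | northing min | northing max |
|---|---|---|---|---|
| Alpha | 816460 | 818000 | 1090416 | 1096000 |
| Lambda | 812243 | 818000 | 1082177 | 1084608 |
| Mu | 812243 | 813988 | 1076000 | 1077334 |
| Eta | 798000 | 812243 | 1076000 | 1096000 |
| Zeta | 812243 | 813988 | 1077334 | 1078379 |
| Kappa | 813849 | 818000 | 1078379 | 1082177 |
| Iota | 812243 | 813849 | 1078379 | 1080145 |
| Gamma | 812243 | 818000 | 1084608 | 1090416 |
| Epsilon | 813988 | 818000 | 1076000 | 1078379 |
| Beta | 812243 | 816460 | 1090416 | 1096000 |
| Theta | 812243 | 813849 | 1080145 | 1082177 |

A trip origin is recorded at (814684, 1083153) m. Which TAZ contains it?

The point has easting = 814684 and northing = 1083153.
Only Lambda satisfies 812243 ≤ easting ≤ 818000 and 1082177 ≤ northing ≤ 1084608.

Lambda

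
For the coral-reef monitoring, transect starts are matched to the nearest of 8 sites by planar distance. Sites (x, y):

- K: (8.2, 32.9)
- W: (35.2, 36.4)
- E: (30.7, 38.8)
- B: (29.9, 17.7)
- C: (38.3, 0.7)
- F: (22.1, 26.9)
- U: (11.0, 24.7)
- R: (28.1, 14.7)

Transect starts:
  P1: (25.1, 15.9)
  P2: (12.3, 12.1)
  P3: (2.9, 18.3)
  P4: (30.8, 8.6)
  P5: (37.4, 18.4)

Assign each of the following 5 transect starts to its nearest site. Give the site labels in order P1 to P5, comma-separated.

R, U, U, R, B

P1 → R (d²=10.44)
P2 → U (d²=160.45)
P3 → U (d²=106.57)
P4 → R (d²=44.50)
P5 → B (d²=56.74)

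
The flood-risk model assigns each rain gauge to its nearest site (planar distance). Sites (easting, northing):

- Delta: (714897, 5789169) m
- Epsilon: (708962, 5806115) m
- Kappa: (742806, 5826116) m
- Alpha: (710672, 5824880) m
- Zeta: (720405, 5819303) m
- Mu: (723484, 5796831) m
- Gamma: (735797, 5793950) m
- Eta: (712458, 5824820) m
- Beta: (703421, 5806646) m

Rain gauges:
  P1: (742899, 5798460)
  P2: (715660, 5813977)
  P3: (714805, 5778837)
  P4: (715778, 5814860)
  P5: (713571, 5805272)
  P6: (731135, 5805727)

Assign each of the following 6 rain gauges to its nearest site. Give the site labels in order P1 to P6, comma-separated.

P1 → Gamma (d²=70778504.00)
P2 → Zeta (d²=50881301.00)
P3 → Delta (d²=106758688.00)
P4 → Zeta (d²=41149378.00)
P5 → Epsilon (d²=21953530.00)
P6 → Mu (d²=137676617.00)

Gamma, Zeta, Delta, Zeta, Epsilon, Mu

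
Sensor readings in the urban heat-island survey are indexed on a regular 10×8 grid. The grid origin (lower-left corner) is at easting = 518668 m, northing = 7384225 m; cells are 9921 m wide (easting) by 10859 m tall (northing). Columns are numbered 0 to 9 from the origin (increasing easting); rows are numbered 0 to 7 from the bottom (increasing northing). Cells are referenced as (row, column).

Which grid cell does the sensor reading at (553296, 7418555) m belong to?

(3, 3)

Column index: ⌊(553296 − 518668) / 9921⌋ = ⌊3.490⌋ = 3
Row offset from origin: ⌊(7418555 − 7384225) / 10859⌋ = ⌊3.161⌋ = 3 → row 3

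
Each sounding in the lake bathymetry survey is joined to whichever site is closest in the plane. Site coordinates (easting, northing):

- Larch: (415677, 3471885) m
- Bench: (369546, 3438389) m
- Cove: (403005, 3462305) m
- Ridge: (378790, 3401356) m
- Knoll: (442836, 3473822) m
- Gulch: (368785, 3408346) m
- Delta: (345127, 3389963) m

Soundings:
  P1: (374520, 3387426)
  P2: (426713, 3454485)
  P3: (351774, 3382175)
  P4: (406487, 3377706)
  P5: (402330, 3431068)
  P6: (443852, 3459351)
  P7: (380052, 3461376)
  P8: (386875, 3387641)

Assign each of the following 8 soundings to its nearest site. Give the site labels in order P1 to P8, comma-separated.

P1 → Ridge (d²=212277800.00)
P2 → Larch (d²=424553296.00)
P3 → Delta (d²=104835553.00)
P4 → Ridge (d²=1326446309.00)
P5 → Cove (d²=976205794.00)
P6 → Knoll (d²=210442097.00)
P7 → Cove (d²=527703250.00)
P8 → Ridge (d²=253468450.00)

Ridge, Larch, Delta, Ridge, Cove, Knoll, Cove, Ridge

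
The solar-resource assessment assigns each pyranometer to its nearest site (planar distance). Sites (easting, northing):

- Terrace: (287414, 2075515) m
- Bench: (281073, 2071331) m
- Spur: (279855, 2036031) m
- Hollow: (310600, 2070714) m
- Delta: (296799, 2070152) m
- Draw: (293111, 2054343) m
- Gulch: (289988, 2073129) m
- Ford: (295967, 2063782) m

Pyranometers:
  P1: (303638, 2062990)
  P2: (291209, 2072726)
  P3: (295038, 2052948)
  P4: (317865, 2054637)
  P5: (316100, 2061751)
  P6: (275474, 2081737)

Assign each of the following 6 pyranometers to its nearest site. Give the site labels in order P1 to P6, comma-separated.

P1 → Ford (d²=59471505.00)
P2 → Gulch (d²=1653250.00)
P3 → Draw (d²=5659354.00)
P4 → Hollow (d²=311250154.00)
P5 → Hollow (d²=110585369.00)
P6 → Bench (d²=139633637.00)

Ford, Gulch, Draw, Hollow, Hollow, Bench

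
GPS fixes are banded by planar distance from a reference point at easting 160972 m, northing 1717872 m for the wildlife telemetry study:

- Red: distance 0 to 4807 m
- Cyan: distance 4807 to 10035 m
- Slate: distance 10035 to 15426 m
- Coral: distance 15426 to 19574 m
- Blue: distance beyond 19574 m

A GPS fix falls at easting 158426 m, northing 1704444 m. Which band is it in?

Distance = √((158426−160972)² + (1704444−1717872)²) = √(6482116.000 + 180311184.000) = 13667.235 m.
10035 ≤ 13667.235 < 15426 → Slate.

Slate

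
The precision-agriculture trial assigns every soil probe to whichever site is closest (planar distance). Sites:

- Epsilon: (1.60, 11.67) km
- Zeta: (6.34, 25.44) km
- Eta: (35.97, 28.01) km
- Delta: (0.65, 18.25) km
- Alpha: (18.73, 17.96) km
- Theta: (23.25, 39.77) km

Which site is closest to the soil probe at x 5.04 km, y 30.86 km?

Zeta

Squared distances to each site:
Epsilon: 380.090; Zeta: 31.066; Eta: 964.787; Delta: 178.284; Alpha: 353.826; Theta: 410.992.
Minimum at Zeta.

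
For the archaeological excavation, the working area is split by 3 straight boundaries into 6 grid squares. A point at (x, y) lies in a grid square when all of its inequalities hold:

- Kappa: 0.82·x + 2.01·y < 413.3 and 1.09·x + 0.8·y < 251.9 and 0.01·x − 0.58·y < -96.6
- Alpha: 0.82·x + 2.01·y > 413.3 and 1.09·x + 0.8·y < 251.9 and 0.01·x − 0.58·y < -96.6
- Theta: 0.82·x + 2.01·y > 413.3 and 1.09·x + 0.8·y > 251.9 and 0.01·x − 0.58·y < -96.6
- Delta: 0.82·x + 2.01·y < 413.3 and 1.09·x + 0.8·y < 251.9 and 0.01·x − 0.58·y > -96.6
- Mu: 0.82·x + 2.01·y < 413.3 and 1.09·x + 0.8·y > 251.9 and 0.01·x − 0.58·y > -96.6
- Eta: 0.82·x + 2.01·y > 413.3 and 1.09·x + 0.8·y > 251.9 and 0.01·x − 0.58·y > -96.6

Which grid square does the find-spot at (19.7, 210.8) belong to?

0.82·19.7 + 2.01·210.8 = 439.862, which is > 413.3
1.09·19.7 + 0.8·210.8 = 190.113, which is < 251.9
0.01·19.7 − 0.58·210.8 = -122.067, which is < -96.6
This sign pattern matches Alpha.

Alpha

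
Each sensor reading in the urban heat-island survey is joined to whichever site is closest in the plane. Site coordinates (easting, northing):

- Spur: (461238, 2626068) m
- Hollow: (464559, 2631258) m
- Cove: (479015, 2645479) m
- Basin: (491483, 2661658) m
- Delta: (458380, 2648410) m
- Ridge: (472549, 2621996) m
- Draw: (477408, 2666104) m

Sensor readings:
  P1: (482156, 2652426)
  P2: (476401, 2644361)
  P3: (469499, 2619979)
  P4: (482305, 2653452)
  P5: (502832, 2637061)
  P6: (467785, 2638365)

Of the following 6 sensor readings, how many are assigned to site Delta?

0

P1 → Cove
P2 → Cove
P3 → Ridge
P4 → Cove
P5 → Cove
P6 → Hollow
0 of the 6 go to Delta.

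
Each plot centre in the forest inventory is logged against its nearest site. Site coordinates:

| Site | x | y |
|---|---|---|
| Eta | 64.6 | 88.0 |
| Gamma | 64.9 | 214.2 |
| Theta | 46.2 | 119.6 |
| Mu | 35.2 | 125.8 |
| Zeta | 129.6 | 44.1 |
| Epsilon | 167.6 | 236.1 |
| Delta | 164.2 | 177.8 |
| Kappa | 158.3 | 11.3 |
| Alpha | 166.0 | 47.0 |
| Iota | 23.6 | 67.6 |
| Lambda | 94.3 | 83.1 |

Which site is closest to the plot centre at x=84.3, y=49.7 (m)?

Lambda

Squared distances to each site:
Eta: 1854.980; Gamma: 27436.610; Theta: 6337.620; Mu: 8202.020; Zeta: 2083.450; Epsilon: 41683.850; Delta: 22793.620; Kappa: 6950.560; Alpha: 6682.180; Iota: 4004.900; Lambda: 1215.560.
Minimum at Lambda.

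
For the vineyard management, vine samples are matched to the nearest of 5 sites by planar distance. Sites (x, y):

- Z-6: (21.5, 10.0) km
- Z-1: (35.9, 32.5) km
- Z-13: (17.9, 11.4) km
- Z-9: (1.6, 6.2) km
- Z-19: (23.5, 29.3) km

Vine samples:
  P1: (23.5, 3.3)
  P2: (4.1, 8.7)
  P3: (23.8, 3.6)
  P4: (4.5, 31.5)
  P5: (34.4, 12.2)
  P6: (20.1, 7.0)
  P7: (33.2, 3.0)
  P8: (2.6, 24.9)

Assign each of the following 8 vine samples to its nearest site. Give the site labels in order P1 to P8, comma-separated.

P1 → Z-6 (d²=48.89)
P2 → Z-9 (d²=12.50)
P3 → Z-6 (d²=46.25)
P4 → Z-19 (d²=365.84)
P5 → Z-6 (d²=171.25)
P6 → Z-6 (d²=10.96)
P7 → Z-6 (d²=185.89)
P8 → Z-9 (d²=350.69)

Z-6, Z-9, Z-6, Z-19, Z-6, Z-6, Z-6, Z-9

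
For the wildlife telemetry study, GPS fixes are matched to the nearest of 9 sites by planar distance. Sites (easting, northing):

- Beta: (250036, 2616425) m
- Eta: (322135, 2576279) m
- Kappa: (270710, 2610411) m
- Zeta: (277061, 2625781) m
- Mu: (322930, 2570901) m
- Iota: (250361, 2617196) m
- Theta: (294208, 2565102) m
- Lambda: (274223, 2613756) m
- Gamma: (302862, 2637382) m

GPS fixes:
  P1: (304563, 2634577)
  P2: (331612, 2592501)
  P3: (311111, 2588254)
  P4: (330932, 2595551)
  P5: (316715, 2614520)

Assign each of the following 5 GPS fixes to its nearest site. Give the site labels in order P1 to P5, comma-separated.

Gamma, Eta, Eta, Eta, Gamma

P1 → Gamma (d²=10761426.00)
P2 → Eta (d²=352966813.00)
P3 → Eta (d²=264929201.00)
P4 → Eta (d²=448797193.00)
P5 → Gamma (d²=714576653.00)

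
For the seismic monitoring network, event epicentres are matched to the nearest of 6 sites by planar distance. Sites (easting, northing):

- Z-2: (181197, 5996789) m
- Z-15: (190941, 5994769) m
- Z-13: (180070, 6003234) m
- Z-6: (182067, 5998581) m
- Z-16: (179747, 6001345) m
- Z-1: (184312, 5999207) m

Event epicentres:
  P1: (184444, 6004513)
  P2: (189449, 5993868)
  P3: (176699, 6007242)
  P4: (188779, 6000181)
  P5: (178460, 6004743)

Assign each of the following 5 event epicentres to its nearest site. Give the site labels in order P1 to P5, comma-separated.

Z-13, Z-15, Z-13, Z-1, Z-13

P1 → Z-13 (d²=20767717.00)
P2 → Z-15 (d²=3037865.00)
P3 → Z-13 (d²=27427705.00)
P4 → Z-1 (d²=20902765.00)
P5 → Z-13 (d²=4869181.00)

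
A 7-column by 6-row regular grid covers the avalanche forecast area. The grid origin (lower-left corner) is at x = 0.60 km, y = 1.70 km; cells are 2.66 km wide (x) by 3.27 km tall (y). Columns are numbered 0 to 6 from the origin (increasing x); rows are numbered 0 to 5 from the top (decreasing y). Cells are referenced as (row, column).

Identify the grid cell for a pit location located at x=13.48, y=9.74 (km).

Column index: ⌊(13.48 − 0.60) / 2.66⌋ = ⌊4.842⌋ = 4
Row offset from origin: ⌊(9.74 − 1.70) / 3.27⌋ = ⌊2.459⌋ = 2 → row 3 (counted from top)

(3, 4)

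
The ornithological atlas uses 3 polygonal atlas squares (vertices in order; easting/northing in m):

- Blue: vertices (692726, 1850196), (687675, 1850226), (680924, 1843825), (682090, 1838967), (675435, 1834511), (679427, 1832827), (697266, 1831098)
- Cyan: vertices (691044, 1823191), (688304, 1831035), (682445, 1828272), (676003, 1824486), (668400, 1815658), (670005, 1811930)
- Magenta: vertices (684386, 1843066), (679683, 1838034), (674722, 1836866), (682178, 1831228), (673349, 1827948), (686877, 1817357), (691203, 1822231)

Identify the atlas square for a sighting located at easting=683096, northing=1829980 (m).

Cast a ray rightward from (683096, 1829980). For each polygon, the edges (by vertex number in listed order) whose endpoints lie on opposite sides of northing = 1829980, where each meets that height, and whether that is right or left of the point:
Blue: no edge straddles that height → 0 crossings.
Cyan: 1–2 at easting≈688672.5 (right), 2–3 at easting≈686066.9 (right) → 2 crossings.
Magenta: 4–5 at easting≈678818.7 (left), 7–1 at easting≈688667.6 (right) → 1 crossing.
Only Magenta has an odd count, so the point is inside Magenta.

Magenta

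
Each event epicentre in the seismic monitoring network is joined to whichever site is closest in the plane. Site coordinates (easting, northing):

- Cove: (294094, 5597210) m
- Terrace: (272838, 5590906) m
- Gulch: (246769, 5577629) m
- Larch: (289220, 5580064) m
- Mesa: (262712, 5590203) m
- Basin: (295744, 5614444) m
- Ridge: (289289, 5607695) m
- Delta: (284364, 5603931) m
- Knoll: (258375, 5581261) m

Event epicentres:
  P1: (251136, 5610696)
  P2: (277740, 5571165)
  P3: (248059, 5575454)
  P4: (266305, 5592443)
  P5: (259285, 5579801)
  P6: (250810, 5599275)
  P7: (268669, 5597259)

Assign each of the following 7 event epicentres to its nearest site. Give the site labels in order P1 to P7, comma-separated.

Mesa, Larch, Gulch, Mesa, Knoll, Mesa, Terrace

P1 → Mesa (d²=553966825.00)
P2 → Larch (d²=210982601.00)
P3 → Gulch (d²=6394725.00)
P4 → Mesa (d²=17927249.00)
P5 → Knoll (d²=2959700.00)
P6 → Mesa (d²=223958788.00)
P7 → Terrace (d²=57741170.00)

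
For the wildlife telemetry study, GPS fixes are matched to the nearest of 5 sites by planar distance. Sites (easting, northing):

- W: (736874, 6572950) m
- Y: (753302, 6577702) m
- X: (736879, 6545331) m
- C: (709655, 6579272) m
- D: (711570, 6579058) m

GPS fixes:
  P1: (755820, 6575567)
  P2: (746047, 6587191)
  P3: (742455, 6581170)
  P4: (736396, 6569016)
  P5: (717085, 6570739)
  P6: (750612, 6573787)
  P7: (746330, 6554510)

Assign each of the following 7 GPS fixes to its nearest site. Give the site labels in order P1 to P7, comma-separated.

Y, Y, W, W, D, Y, X

P1 → Y (d²=10898549.00)
P2 → Y (d²=142676146.00)
P3 → W (d²=98715961.00)
P4 → W (d²=15704840.00)
P5 → D (d²=99620986.00)
P6 → Y (d²=22563325.00)
P7 → X (d²=173575442.00)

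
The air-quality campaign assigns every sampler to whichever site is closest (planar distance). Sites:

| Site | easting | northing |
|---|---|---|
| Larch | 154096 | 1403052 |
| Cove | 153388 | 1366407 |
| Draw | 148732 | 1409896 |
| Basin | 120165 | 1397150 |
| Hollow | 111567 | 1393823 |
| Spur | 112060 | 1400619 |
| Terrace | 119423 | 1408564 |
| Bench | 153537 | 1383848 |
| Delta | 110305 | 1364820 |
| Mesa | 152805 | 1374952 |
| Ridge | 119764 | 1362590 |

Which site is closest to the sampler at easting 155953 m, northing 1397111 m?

Larch

Squared distances to each site:
Larch: 38743930.000; Cove: 949314841.000; Draw: 215599066.000; Basin: 1280782465.000; Hollow: 1980927940.000; Spur: 1938901513.000; Terrace: 1465612109.000; Bench: 181744225.000; Delta: 3126448585.000; Mesa: 500931185.000; Ridge: 2501343162.000.
Minimum at Larch.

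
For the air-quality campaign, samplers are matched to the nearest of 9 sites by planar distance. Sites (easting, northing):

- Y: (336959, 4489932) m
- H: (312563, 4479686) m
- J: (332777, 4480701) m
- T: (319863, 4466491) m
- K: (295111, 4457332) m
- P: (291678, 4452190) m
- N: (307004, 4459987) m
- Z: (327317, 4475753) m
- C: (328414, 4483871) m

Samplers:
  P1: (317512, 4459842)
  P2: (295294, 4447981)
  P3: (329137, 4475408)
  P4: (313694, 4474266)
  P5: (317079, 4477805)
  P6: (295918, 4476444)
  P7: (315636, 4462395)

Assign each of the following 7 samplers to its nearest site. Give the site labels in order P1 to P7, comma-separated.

T, P, Z, H, H, H, T

P1 → T (d²=49736402.00)
P2 → P (d²=30791137.00)
P3 → Z (d²=3431425.00)
P4 → H (d²=30655561.00)
P5 → H (d²=23932417.00)
P6 → H (d²=287566589.00)
P7 → T (d²=34644745.00)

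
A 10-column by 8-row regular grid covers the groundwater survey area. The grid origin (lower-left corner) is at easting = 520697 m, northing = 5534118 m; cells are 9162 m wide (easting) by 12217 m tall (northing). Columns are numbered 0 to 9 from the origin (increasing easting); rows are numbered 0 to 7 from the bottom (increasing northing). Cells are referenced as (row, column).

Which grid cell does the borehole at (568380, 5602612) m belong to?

Column index: ⌊(568380 − 520697) / 9162⌋ = ⌊5.204⌋ = 5
Row offset from origin: ⌊(5602612 − 5534118) / 12217⌋ = ⌊5.606⌋ = 5 → row 5

(5, 5)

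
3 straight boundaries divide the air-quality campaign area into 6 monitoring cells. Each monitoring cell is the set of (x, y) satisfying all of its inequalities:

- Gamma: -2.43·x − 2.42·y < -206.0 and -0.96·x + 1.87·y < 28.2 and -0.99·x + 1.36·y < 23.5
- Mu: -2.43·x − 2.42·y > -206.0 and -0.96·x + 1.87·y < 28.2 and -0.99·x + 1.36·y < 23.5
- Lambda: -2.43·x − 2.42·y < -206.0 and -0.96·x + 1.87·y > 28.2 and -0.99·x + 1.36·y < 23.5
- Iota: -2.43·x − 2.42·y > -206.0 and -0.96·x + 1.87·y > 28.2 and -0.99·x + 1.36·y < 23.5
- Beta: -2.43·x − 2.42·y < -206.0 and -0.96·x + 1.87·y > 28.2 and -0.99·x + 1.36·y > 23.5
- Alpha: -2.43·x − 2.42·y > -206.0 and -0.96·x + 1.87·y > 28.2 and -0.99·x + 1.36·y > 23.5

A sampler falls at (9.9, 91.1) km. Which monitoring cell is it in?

Beta

-2.43·9.9 − 2.42·91.1 = -244.519, which is < -206.0
-0.96·9.9 + 1.87·91.1 = 160.853, which is > 28.2
-0.99·9.9 + 1.36·91.1 = 114.095, which is > 23.5
This sign pattern matches Beta.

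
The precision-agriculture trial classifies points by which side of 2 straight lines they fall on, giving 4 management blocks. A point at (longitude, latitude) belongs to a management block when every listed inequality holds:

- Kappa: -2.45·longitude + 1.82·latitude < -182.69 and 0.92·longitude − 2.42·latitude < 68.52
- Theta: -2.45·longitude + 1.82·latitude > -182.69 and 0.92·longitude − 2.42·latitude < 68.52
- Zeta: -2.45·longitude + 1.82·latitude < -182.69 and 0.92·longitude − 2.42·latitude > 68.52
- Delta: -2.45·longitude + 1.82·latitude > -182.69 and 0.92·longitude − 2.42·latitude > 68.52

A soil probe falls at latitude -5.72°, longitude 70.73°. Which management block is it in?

Zeta

-2.45·70.73 + 1.82·-5.72 = -183.699, which is < -182.69
0.92·70.73 − 2.42·-5.72 = 78.914, which is > 68.52
This sign pattern matches Zeta.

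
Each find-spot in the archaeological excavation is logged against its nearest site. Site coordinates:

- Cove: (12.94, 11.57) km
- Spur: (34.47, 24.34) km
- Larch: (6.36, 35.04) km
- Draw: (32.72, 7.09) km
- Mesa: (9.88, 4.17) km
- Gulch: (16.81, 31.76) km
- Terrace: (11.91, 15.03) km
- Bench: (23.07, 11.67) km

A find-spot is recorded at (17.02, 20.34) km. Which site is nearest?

Squared distances to each site:
Cove: 93.559; Spur: 320.502; Larch: 329.726; Draw: 422.053; Mesa: 312.449; Gulch: 130.461; Terrace: 54.308; Bench: 111.771.
Minimum at Terrace.

Terrace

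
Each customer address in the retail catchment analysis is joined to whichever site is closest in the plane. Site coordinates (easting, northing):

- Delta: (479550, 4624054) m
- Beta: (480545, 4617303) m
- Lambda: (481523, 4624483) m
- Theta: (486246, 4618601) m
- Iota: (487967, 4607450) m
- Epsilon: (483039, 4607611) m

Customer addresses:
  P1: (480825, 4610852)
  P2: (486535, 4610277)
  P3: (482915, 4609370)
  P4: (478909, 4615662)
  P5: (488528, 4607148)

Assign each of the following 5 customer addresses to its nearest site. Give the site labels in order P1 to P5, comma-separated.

Epsilon, Iota, Epsilon, Beta, Iota

P1 → Epsilon (d²=15405877.00)
P2 → Iota (d²=10042553.00)
P3 → Epsilon (d²=3109457.00)
P4 → Beta (d²=5369377.00)
P5 → Iota (d²=405925.00)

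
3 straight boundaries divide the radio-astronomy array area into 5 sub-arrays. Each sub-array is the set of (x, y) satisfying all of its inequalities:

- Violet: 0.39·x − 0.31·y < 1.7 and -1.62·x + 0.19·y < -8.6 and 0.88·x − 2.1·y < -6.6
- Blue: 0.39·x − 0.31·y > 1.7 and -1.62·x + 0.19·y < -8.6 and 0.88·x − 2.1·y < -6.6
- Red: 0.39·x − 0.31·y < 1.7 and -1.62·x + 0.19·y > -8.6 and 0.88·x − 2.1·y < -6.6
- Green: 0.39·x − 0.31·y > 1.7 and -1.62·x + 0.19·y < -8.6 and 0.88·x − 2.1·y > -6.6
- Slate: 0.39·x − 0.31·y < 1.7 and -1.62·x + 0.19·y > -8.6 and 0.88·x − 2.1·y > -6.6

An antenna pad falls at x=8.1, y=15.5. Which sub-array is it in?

Violet

0.39·8.1 − 0.31·15.5 = -1.646, which is < 1.7
-1.62·8.1 + 0.19·15.5 = -10.177, which is < -8.6
0.88·8.1 − 2.1·15.5 = -25.422, which is < -6.6
This sign pattern matches Violet.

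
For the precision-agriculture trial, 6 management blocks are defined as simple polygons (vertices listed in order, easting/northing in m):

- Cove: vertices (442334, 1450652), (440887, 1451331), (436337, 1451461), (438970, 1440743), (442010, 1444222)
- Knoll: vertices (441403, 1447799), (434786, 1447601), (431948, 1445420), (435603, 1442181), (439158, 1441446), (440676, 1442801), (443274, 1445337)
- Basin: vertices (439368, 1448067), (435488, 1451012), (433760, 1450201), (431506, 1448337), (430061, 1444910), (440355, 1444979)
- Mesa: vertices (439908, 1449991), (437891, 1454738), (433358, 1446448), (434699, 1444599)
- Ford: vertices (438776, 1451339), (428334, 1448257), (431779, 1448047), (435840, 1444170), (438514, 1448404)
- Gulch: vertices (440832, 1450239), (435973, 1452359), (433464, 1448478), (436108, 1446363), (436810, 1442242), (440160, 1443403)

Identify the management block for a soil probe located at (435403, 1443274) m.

Cast a ray rightward from (435403, 1443274). For each polygon, the edges (by vertex number in listed order) whose endpoints lie on opposite sides of northing = 1443274, where each meets that height, and whether that is right or left of the point:
Cove: 3–4 at easting≈438348.2 (right), 4–5 at easting≈441181.6 (right) → 2 crossings.
Knoll: 3–4 at easting≈434369.6 (left), 6–7 at easting≈441160.6 (right) → 1 crossing.
Basin: no edge straddles that height → 0 crossings.
Mesa: no edge straddles that height → 0 crossings.
Ford: no edge straddles that height → 0 crossings.
Gulch: 4–5 at easting≈436634.2 (right), 5–6 at easting≈439787.8 (right) → 2 crossings.
Only Knoll has an odd count, so the point is inside Knoll.

Knoll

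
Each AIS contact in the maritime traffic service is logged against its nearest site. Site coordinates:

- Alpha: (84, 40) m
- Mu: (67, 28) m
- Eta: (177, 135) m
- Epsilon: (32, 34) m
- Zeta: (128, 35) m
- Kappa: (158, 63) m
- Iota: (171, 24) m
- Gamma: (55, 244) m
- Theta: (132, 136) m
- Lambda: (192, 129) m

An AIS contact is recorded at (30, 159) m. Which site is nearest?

Gamma

Squared distances to each site:
Alpha: 17077.000; Mu: 18530.000; Eta: 22185.000; Epsilon: 15629.000; Zeta: 24980.000; Kappa: 25600.000; Iota: 38106.000; Gamma: 7850.000; Theta: 10933.000; Lambda: 27144.000.
Minimum at Gamma.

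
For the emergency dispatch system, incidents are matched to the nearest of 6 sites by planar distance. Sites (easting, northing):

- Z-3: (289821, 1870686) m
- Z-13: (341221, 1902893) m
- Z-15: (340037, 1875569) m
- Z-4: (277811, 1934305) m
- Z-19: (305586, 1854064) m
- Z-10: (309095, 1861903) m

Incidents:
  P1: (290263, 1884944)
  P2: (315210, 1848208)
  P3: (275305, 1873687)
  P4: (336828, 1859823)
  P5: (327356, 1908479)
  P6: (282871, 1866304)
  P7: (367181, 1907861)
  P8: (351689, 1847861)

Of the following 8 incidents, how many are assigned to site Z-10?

0

P1 → Z-3
P2 → Z-19
P3 → Z-3
P4 → Z-15
P5 → Z-13
P6 → Z-3
P7 → Z-13
P8 → Z-15
0 of the 8 go to Z-10.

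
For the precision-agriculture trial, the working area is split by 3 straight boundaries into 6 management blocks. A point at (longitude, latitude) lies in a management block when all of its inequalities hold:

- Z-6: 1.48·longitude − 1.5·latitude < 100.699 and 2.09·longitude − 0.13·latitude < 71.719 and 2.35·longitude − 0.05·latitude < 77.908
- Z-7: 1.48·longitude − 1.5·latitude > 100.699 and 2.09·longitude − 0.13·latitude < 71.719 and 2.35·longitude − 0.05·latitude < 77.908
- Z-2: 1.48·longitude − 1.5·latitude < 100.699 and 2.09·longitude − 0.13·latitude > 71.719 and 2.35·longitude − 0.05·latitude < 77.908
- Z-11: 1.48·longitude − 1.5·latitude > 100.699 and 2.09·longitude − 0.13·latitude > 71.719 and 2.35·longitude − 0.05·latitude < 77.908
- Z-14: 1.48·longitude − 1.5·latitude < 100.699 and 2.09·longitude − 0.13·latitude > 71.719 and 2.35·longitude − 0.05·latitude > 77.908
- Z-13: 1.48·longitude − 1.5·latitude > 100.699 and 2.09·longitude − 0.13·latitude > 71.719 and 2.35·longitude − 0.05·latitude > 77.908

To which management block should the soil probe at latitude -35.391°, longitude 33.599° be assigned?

Z-13

1.48·33.599 − 1.5·-35.391 = 102.813, which is > 100.699
2.09·33.599 − 0.13·-35.391 = 74.823, which is > 71.719
2.35·33.599 − 0.05·-35.391 = 80.727, which is > 77.908
This sign pattern matches Z-13.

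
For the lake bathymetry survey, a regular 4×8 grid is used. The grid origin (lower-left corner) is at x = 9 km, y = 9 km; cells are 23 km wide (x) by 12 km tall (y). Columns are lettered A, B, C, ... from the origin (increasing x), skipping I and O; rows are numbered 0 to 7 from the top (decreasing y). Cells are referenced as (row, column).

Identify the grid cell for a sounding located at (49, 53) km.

(4, B)

Column index: ⌊(49 − 9) / 23⌋ = ⌊1.739⌋ = 1 → column B
Row offset from origin: ⌊(53 − 9) / 12⌋ = ⌊3.667⌋ = 3 → row 4 (counted from top)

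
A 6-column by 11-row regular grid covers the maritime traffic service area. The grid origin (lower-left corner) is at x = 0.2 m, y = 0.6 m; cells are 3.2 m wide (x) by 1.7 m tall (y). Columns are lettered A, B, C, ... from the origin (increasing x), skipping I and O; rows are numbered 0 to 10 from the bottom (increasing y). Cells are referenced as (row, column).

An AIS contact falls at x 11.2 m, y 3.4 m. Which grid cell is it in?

Column index: ⌊(11.2 − 0.2) / 3.2⌋ = ⌊3.438⌋ = 3 → column D
Row offset from origin: ⌊(3.4 − 0.6) / 1.7⌋ = ⌊1.647⌋ = 1 → row 1

(1, D)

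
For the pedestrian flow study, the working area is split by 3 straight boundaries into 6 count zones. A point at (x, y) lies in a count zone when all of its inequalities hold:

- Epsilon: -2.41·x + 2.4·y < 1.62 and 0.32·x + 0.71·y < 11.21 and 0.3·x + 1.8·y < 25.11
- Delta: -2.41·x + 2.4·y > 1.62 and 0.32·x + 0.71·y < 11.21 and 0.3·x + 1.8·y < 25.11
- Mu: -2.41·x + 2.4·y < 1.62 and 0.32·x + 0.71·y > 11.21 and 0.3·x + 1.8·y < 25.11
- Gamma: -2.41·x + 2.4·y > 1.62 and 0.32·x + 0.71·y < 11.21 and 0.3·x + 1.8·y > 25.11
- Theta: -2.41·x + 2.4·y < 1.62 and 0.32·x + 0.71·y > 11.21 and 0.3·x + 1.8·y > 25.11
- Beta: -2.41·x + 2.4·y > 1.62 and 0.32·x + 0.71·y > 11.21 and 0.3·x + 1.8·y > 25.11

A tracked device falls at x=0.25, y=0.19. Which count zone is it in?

-2.41·0.25 + 2.4·0.19 = -0.147, which is < 1.62
0.32·0.25 + 0.71·0.19 = 0.215, which is < 11.21
0.3·0.25 + 1.8·0.19 = 0.417, which is < 25.11
This sign pattern matches Epsilon.

Epsilon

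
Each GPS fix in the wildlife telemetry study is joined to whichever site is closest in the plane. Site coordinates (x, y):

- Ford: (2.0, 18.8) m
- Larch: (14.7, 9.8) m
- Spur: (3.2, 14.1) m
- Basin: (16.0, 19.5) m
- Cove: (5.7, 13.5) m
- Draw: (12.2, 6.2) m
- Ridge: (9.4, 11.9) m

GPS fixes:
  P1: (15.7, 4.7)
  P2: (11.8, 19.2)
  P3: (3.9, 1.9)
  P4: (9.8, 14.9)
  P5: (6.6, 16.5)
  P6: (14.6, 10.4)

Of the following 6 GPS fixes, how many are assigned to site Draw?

2

P1 → Draw
P2 → Basin
P3 → Draw
P4 → Ridge
P5 → Cove
P6 → Larch
2 of the 6 go to Draw.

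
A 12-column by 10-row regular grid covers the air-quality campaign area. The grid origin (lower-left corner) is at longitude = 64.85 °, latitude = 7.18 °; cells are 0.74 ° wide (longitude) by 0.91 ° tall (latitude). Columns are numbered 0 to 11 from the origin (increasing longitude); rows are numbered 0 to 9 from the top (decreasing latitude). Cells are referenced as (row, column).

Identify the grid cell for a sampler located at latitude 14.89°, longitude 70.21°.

(1, 7)

Column index: ⌊(70.21 − 64.85) / 0.74⌋ = ⌊7.243⌋ = 7
Row offset from origin: ⌊(14.89 − 7.18) / 0.91⌋ = ⌊8.473⌋ = 8 → row 1 (counted from top)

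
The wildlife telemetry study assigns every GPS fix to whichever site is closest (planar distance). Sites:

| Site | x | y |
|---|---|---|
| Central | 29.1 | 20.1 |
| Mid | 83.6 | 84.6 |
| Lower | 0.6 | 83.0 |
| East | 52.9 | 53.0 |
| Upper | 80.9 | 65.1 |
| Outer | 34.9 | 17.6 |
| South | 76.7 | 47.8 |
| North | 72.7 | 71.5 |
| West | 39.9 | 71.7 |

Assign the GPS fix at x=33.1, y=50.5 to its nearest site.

East

Squared distances to each site:
Central: 940.160; Mid: 3713.060; Lower: 2112.500; East: 398.290; Upper: 2498.000; Outer: 1085.650; South: 1908.250; North: 2009.160; West: 495.680.
Minimum at East.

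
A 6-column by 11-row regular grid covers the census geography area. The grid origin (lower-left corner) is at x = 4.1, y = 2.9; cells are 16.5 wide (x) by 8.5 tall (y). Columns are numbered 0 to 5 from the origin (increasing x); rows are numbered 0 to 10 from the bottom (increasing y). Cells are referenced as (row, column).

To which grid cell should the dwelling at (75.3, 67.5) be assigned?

(7, 4)

Column index: ⌊(75.3 − 4.1) / 16.5⌋ = ⌊4.315⌋ = 4
Row offset from origin: ⌊(67.5 − 2.9) / 8.5⌋ = ⌊7.600⌋ = 7 → row 7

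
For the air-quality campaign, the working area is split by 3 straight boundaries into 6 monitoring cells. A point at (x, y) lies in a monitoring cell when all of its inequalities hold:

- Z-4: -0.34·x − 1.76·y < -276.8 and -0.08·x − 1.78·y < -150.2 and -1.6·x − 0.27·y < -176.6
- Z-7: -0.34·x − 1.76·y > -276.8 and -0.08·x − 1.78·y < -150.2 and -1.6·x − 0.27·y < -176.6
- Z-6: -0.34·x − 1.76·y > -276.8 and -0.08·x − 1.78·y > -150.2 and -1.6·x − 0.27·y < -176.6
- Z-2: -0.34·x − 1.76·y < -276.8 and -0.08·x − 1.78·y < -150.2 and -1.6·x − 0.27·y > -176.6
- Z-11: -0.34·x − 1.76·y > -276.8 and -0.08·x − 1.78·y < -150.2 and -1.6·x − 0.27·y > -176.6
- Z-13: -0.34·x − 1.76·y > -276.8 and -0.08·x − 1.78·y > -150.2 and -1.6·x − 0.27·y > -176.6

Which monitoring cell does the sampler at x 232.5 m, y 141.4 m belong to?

-0.34·232.5 − 1.76·141.4 = -327.914, which is < -276.8
-0.08·232.5 − 1.78·141.4 = -270.292, which is < -150.2
-1.6·232.5 − 0.27·141.4 = -410.178, which is < -176.6
This sign pattern matches Z-4.

Z-4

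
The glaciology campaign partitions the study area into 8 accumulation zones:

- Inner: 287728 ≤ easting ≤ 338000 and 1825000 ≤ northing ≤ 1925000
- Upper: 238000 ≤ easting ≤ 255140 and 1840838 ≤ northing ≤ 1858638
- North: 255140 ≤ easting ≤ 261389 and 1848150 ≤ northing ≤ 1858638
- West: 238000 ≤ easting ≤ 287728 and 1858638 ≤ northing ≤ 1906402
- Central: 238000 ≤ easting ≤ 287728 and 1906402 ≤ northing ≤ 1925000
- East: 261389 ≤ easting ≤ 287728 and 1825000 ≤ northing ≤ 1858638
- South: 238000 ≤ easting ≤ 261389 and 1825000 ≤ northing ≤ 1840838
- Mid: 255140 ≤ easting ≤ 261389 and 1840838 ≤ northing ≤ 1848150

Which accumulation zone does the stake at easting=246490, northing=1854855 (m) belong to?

Upper

The point has easting = 246490 and northing = 1854855.
Only Upper satisfies 238000 ≤ easting ≤ 255140 and 1840838 ≤ northing ≤ 1858638.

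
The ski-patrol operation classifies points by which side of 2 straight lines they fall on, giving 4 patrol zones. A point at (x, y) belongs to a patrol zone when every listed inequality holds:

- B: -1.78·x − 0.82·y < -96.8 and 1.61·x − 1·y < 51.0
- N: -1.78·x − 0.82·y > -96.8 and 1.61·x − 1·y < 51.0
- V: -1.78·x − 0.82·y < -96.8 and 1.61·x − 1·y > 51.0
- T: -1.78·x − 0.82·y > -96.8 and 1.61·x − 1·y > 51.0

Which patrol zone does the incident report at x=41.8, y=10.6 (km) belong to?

T

-1.78·41.8 − 0.82·10.6 = -83.096, which is > -96.8
1.61·41.8 − 1·10.6 = 56.698, which is > 51.0
This sign pattern matches T.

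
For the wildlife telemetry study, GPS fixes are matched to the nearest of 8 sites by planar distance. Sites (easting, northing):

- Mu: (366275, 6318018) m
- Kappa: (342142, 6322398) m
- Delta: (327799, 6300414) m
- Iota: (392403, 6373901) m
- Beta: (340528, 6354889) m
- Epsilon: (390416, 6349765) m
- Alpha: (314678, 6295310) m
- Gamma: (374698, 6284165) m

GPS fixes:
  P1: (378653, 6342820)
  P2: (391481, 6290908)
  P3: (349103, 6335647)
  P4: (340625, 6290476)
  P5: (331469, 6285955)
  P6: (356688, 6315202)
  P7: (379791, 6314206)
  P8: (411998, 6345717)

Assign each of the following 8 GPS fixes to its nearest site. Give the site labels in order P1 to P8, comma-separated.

Epsilon, Gamma, Kappa, Delta, Delta, Mu, Mu, Epsilon

P1 → Epsilon (d²=186601194.00)
P2 → Gamma (d²=327137138.00)
P3 → Kappa (d²=223991522.00)
P4 → Delta (d²=263270120.00)
P5 → Delta (d²=222531581.00)
P6 → Mu (d²=99840425.00)
P7 → Mu (d²=197213600.00)
P8 → Epsilon (d²=482169028.00)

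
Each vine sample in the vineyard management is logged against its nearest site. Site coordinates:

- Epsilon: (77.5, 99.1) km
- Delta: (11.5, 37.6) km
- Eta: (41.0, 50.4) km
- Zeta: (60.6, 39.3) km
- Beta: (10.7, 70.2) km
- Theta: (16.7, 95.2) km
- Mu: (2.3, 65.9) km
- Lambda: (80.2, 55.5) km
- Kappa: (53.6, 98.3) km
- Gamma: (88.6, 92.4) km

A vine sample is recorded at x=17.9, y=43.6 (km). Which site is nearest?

Squared distances to each site:
Epsilon: 6632.410; Delta: 76.960; Eta: 579.850; Zeta: 1841.780; Beta: 759.400; Theta: 2664.000; Mu: 740.650; Lambda: 4022.900; Kappa: 4266.580; Gamma: 7379.930.
Minimum at Delta.

Delta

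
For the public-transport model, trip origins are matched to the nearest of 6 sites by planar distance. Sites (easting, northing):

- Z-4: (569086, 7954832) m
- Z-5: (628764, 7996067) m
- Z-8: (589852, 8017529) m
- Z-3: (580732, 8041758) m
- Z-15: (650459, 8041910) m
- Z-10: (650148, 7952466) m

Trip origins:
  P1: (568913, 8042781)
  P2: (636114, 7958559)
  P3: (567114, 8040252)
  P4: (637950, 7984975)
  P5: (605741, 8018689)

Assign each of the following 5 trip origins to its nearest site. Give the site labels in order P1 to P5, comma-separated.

P1 → Z-3 (d²=140735290.00)
P2 → Z-10 (d²=234077805.00)
P3 → Z-3 (d²=187717960.00)
P4 → Z-5 (d²=207415060.00)
P5 → Z-8 (d²=253805921.00)

Z-3, Z-10, Z-3, Z-5, Z-8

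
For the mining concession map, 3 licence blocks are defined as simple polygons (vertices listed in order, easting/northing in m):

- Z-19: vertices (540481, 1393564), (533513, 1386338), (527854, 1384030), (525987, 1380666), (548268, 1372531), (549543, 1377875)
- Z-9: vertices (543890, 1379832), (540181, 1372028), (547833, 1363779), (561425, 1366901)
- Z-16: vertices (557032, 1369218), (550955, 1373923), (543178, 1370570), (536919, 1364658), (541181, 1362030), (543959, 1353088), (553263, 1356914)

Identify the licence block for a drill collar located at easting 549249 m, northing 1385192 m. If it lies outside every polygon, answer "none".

Cast a ray rightward from (549249, 1385192). For each polygon, the edges (by vertex number in listed order) whose endpoints lie on opposite sides of northing = 1385192, where each meets that height, and whether that is right or left of the point:
Z-19: 2–3 at easting≈530703.1 (left), 6–1 at easting≈545316.7 (left) → 0 crossings.
Z-9: no edge straddles that height → 0 crossings.
Z-16: no edge straddles that height → 0 crossings.
All counts are even, so the point lies outside every listed polygon.

none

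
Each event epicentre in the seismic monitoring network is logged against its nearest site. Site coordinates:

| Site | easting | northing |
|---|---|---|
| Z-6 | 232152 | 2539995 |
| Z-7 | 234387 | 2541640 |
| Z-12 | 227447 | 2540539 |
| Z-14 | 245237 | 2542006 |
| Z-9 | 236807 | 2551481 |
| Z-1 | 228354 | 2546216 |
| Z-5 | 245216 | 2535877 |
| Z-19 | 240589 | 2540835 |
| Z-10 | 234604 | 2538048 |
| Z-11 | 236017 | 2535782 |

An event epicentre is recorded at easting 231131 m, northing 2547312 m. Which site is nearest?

Squared distances to each site:
Z-6: 54580930.000; Z-7: 42773120.000; Z-12: 59445385.000; Z-14: 227132872.000; Z-9: 49597537.000; Z-1: 8912945.000; Z-5: 329146450.000; Z-19: 131405293.000; Z-10: 97883425.000; Z-11: 156813896.000.
Minimum at Z-1.

Z-1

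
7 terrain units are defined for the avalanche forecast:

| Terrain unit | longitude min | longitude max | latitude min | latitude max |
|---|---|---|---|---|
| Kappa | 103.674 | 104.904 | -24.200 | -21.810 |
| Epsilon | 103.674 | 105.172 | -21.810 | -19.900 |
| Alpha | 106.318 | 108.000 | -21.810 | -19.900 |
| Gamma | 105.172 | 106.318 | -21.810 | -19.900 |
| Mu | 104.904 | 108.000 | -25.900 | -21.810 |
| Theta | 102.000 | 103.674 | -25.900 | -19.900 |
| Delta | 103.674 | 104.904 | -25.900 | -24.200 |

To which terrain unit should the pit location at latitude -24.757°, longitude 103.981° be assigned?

The point has longitude = 103.981 and latitude = -24.757.
Only Delta satisfies 103.674 ≤ longitude ≤ 104.904 and -25.900 ≤ latitude ≤ -24.200.

Delta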